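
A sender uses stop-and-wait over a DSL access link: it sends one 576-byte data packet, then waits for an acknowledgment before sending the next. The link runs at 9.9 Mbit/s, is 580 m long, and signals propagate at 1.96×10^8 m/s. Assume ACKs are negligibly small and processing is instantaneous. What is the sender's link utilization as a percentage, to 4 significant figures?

t_tx = L/R = 4608/9900000 = 0.000465455 s.
t_prop = 580/196000000 = 2.95918e-06 s; RTT = 5.91837e-06 s.
Cycle = t_tx + RTT = 0.000471373 s.
Utilization = t_tx / cycle = 0.000465455/0.000471373 = 98.74 %.

98.74 %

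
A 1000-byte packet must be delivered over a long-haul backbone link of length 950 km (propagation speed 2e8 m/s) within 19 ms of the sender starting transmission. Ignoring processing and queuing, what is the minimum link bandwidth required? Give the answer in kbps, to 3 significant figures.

561 kbps

L = 8000 bits.
Propagation delay = 950000 / 200000000 = 4.75 ms.
Transmission budget = 19 − 4.75 = 14.25 ms.
R ≥ L / t_tx = 8000 bits / 0.01425 s = 561 kbps.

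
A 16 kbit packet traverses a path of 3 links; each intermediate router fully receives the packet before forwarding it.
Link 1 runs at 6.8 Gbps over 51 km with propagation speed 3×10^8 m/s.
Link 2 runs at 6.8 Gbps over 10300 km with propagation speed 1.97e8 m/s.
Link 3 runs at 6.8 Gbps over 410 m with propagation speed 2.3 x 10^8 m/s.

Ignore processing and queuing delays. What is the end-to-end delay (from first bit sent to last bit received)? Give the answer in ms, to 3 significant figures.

52.5 ms

L = 16000 bits.
Transmission delay per hop = L/R = 16000/6800000000 = 0.00235294 ms; 3 hops → 0.00705882 ms.
Propagation delays (d/s per hop): 0.17, 52.2843, 0.00178261 ms; sum = 52.456 ms.
End-to-end = 52.5 ms.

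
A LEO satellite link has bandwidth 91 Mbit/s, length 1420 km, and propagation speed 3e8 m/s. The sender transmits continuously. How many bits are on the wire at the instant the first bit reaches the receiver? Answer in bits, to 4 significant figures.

430700 bits

Propagation delay = 1420000 / 300000000 = 0.00473333 s.
BDP = R × t_prop = 91000000 × 0.00473333 = 430733 bits.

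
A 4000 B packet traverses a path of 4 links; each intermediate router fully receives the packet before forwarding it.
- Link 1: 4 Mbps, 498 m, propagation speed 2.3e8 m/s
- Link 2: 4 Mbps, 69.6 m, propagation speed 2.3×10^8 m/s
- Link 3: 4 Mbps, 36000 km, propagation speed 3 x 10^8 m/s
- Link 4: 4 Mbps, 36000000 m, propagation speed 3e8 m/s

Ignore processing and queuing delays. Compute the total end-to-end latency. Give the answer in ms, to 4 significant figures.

L = 4000 × 8 = 32000 bits.
Transmission delay per hop = L/R = 32000/4000000 = 8 ms; 4 hops → 32 ms.
Propagation delays (d/s per hop): 0.00216522, 0.000302609, 120, 120 ms; sum = 240.002 ms.
End-to-end = 272.0 ms.

272.0 ms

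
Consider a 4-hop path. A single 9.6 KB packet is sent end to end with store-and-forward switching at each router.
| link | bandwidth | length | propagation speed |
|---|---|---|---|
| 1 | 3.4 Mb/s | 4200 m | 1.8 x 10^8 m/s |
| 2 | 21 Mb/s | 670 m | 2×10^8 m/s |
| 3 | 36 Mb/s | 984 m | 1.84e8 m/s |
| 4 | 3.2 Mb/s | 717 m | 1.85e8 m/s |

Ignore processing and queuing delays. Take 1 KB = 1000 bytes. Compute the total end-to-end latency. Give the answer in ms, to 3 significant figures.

L = 76800 bits.
Transmission delays (L/R per hop): 22.5882, 3.65714, 2.13333, 24 ms; sum = 52.3787 ms.
Propagation delays (d/s per hop): 0.0233333, 0.00335, 0.00534783, 0.00387568 ms; sum = 0.0359068 ms.
End-to-end = 52.4 ms.

52.4 ms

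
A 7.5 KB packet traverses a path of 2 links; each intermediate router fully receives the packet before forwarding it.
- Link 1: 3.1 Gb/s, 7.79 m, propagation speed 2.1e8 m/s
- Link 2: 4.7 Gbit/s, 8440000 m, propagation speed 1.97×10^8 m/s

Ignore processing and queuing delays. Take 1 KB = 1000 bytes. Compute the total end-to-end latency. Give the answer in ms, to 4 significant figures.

L = 60000 bits.
Transmission delays (L/R per hop): 0.0193548, 0.012766 ms; sum = 0.0321208 ms.
Propagation delays (d/s per hop): 3.70952e-05, 42.8426 ms; sum = 42.8427 ms.
End-to-end = 42.87 ms.

42.87 ms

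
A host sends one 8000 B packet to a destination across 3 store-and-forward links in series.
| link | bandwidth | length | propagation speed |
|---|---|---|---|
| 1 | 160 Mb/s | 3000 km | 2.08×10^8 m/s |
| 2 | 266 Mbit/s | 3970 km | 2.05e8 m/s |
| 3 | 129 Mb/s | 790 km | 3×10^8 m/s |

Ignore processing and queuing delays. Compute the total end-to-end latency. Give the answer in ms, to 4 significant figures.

L = 8000 × 8 = 64000 bits.
Transmission delays (L/R per hop): 0.4, 0.240602, 0.496124 ms; sum = 1.13673 ms.
Propagation delays (d/s per hop): 14.4231, 19.3659, 2.63333 ms; sum = 36.4223 ms.
End-to-end = 37.56 ms.

37.56 ms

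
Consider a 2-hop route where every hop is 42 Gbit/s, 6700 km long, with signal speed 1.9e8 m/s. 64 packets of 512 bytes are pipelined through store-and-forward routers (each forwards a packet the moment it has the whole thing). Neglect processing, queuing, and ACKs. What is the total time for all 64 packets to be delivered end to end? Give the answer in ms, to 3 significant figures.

Per-hop transmission t_tx = L/R = 4096/42000000000 = 9.75238e-05 ms.
Per-hop propagation t_prop = 6700000/190000000 = 35.2632 ms.
Pipeline fill: first packet needs 2·t_tx to clear all hops; remaining 63 packets each add one t_tx.
Total = (2+64-1)·t_tx + 2·t_prop = 65·9.75238e-05 + 2·35.2632 = 70.5 ms.

70.5 ms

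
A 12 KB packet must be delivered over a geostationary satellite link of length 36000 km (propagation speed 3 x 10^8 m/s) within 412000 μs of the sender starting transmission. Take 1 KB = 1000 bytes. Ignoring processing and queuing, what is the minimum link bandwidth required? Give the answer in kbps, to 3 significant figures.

L = 96000 bits.
Propagation delay = 36000000 / 300000000 = 120000 μs.
Transmission budget = 412000 − 120000 = 292000 μs.
R ≥ L / t_tx = 96000 bits / 0.292 s = 329 kbps.

329 kbps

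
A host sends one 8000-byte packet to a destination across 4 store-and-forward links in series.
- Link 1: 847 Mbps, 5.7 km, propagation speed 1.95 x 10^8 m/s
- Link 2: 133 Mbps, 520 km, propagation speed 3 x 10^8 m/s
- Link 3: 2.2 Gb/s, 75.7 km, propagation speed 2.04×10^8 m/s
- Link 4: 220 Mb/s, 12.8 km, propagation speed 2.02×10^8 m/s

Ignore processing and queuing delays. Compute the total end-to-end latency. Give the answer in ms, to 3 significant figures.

3.07 ms

L = 8000 × 8 = 64000 bits.
Transmission delays (L/R per hop): 0.0755608, 0.481203, 0.0290909, 0.290909 ms; sum = 0.876764 ms.
Propagation delays (d/s per hop): 0.0292308, 1.73333, 0.371078, 0.0633663 ms; sum = 2.19701 ms.
End-to-end = 3.07 ms.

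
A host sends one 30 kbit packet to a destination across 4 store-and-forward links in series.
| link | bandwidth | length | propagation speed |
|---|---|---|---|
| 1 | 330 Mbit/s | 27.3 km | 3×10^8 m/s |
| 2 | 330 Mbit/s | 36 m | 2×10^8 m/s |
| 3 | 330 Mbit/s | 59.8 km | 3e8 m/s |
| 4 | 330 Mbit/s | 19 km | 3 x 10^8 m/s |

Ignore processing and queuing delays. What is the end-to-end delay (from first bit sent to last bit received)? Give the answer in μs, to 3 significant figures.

717 μs

L = 30000 bits.
Transmission delay per hop = L/R = 30000/330000000 = 90.9091 μs; 4 hops → 363.636 μs.
Propagation delays (d/s per hop): 91, 0.18, 199.333, 63.3333 μs; sum = 353.847 μs.
End-to-end = 717 μs.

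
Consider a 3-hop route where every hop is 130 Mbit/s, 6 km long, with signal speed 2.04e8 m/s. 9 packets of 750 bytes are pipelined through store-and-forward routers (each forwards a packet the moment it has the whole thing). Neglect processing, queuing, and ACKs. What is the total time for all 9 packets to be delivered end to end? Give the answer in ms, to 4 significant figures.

Per-hop transmission t_tx = L/R = 6000/130000000 = 0.0461538 ms.
Per-hop propagation t_prop = 6000/204000000 = 0.0294118 ms.
Pipeline fill: first packet needs 3·t_tx to clear all hops; remaining 8 packets each add one t_tx.
Total = (3+9-1)·t_tx + 3·t_prop = 11·0.0461538 + 3·0.0294118 = 0.5959 ms.

0.5959 ms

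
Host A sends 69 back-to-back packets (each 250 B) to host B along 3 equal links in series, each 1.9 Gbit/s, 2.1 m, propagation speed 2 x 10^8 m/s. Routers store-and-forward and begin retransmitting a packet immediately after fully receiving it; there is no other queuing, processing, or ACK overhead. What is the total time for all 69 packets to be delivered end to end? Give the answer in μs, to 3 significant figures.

Per-hop transmission t_tx = L/R = 2000/1900000000 = 1.05263 μs.
Per-hop propagation t_prop = 2.1/200000000 = 0.0105 μs.
Pipeline fill: first packet needs 3·t_tx to clear all hops; remaining 68 packets each add one t_tx.
Total = (3+69-1)·t_tx + 3·t_prop = 71·1.05263 + 3·0.0105 = 74.8 μs.

74.8 μs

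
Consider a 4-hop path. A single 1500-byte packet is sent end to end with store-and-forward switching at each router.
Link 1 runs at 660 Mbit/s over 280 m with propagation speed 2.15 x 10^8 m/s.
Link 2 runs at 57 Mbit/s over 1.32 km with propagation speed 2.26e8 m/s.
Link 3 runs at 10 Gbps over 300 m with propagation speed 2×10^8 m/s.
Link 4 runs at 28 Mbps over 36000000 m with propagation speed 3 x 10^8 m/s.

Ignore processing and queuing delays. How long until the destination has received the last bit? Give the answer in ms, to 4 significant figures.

120.7 ms

L = 1500 × 8 = 12000 bits.
Transmission delays (L/R per hop): 0.0181818, 0.210526, 0.0012, 0.428571 ms; sum = 0.65848 ms.
Propagation delays (d/s per hop): 0.00130233, 0.00584071, 0.0015, 120 ms; sum = 120.009 ms.
End-to-end = 120.7 ms.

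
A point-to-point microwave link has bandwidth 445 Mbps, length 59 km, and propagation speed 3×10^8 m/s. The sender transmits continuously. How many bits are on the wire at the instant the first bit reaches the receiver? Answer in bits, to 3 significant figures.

Propagation delay = 59000 / 300000000 = 0.000196667 s.
BDP = R × t_prop = 445000000 × 0.000196667 = 87516.7 bits.

87500 bits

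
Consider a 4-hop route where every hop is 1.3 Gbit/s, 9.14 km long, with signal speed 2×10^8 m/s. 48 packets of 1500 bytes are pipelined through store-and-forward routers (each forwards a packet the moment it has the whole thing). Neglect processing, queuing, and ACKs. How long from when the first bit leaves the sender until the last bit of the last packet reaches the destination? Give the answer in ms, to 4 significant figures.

0.6536 ms

Per-hop transmission t_tx = L/R = 12000/1300000000 = 0.00923077 ms.
Per-hop propagation t_prop = 9140/200000000 = 0.0457 ms.
Pipeline fill: first packet needs 4·t_tx to clear all hops; remaining 47 packets each add one t_tx.
Total = (4+48-1)·t_tx + 4·t_prop = 51·0.00923077 + 4·0.0457 = 0.6536 ms.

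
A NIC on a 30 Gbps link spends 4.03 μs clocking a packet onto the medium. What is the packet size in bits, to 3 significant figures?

121000 bits

L = R × t_tx = 30000000000 b/s × 4.03e-06 s = 120900 bits.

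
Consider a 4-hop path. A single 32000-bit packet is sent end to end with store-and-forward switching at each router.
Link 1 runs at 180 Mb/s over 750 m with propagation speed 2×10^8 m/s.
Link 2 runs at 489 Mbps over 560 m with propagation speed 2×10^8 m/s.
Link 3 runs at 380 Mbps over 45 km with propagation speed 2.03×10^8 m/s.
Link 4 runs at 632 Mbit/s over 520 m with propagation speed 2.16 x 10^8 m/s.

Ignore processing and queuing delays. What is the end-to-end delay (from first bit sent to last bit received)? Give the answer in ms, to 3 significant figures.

Transmission delays (L/R per hop): 0.177778, 0.0654397, 0.0842105, 0.0506329 ms; sum = 0.378061 ms.
Propagation delays (d/s per hop): 0.00375, 0.0028, 0.221675, 0.00240741 ms; sum = 0.230632 ms.
End-to-end = 0.609 ms.

0.609 ms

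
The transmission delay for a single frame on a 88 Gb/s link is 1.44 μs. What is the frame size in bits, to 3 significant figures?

127000 bits

L = R × t_tx = 88000000000 b/s × 1.44e-06 s = 126720 bits.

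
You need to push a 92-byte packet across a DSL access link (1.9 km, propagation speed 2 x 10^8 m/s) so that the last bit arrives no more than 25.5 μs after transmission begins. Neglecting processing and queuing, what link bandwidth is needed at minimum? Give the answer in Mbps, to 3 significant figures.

46.0 Mbps

L = 736 bits.
Propagation delay = 1900 / 200000000 = 9.5 μs.
Transmission budget = 25.5 − 9.5 = 16 μs.
R ≥ L / t_tx = 736 bits / 1.6e-05 s = 46.0 Mbps.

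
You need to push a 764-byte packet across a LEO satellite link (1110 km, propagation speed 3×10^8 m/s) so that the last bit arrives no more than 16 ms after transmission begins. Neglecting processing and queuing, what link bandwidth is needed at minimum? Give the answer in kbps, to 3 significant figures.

L = 6112 bits.
Propagation delay = 1110000 / 300000000 = 3.7 ms.
Transmission budget = 16 − 3.7 = 12.3 ms.
R ≥ L / t_tx = 6112 bits / 0.0123 s = 497 kbps.

497 kbps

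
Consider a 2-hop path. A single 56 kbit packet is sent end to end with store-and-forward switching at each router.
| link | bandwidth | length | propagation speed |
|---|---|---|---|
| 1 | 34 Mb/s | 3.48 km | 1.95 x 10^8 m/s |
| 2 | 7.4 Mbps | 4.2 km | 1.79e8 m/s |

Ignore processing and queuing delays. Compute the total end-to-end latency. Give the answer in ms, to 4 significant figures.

9.256 ms

L = 56000 bits.
Transmission delays (L/R per hop): 1.64706, 7.56757 ms; sum = 9.21463 ms.
Propagation delays (d/s per hop): 0.0178462, 0.0234637 ms; sum = 0.0413098 ms.
End-to-end = 9.256 ms.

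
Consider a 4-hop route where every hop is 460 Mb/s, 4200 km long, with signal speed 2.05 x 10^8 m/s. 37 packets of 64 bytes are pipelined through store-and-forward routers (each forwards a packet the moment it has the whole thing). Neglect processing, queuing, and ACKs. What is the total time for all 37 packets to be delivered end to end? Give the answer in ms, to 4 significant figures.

82.00 ms

Per-hop transmission t_tx = L/R = 512/460000000 = 0.00111304 ms.
Per-hop propagation t_prop = 4200000/2.05e+08 = 20.4878 ms.
Pipeline fill: first packet needs 4·t_tx to clear all hops; remaining 36 packets each add one t_tx.
Total = (4+37-1)·t_tx + 4·t_prop = 40·0.00111304 + 4·20.4878 = 82.00 ms.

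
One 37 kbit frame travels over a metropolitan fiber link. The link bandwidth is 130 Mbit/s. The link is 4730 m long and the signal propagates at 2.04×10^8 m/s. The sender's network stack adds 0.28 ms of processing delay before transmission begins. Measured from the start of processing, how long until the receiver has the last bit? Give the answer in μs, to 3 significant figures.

588 μs

L = 37000 bits.
Transmission delay = L/R = 37000 / 130000000 = 284.615 μs.
Propagation delay = d/s = 4730 m / 204000000 m/s = 23.1863 μs.
Plus processing delay 0.28 ms = 280 μs.
Total = 588 μs.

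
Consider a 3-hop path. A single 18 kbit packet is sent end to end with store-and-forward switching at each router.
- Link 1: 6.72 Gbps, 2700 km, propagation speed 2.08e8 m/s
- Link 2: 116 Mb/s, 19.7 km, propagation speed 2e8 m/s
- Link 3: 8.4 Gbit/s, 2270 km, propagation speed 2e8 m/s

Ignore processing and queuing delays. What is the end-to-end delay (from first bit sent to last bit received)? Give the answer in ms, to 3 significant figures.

L = 18000 bits.
Transmission delays (L/R per hop): 0.00267857, 0.155172, 0.00214286 ms; sum = 0.159994 ms.
Propagation delays (d/s per hop): 12.9808, 0.0985, 11.35 ms; sum = 24.4293 ms.
End-to-end = 24.6 ms.

24.6 ms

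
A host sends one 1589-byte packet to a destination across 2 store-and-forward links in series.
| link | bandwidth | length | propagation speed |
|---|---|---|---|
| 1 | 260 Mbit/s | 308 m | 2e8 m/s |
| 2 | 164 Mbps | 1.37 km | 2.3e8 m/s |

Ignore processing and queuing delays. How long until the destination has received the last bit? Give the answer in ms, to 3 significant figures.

L = 1589 × 8 = 12712 bits.
Transmission delays (L/R per hop): 0.0488923, 0.0775122 ms; sum = 0.126405 ms.
Propagation delays (d/s per hop): 0.00154, 0.00595652 ms; sum = 0.00749652 ms.
End-to-end = 0.134 ms.

0.134 ms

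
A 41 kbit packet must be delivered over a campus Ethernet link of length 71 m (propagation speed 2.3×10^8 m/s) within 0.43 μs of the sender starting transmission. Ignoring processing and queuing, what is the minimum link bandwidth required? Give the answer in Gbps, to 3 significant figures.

338 Gbps

Propagation delay = 71 / 2.3e+08 = 0.308696 μs.
Transmission budget = 0.43 − 0.308696 = 0.121304 μs.
R ≥ L / t_tx = 41000 bits / 1.21304e-07 s = 338 Gbps.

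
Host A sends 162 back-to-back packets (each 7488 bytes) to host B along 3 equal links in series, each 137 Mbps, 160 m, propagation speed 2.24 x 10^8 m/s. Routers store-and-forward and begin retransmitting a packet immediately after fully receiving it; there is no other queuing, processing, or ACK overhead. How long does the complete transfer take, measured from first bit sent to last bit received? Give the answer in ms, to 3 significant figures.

71.7 ms

Per-hop transmission t_tx = L/R = 59904/137000000 = 0.437255 ms.
Per-hop propagation t_prop = 160/2.24e+08 = 0.000714286 ms.
Pipeline fill: first packet needs 3·t_tx to clear all hops; remaining 161 packets each add one t_tx.
Total = (3+162-1)·t_tx + 3·t_prop = 164·0.437255 + 3·0.000714286 = 71.7 ms.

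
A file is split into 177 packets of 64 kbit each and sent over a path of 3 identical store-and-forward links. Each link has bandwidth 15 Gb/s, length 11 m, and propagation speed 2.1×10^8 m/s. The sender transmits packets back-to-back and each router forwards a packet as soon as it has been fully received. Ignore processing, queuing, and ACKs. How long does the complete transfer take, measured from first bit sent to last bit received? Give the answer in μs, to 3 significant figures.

Per-hop transmission t_tx = L/R = 64000/15000000000 = 4.26667 μs.
Per-hop propagation t_prop = 11/210000000 = 0.052381 μs.
Pipeline fill: first packet needs 3·t_tx to clear all hops; remaining 176 packets each add one t_tx.
Total = (3+177-1)·t_tx + 3·t_prop = 179·4.26667 + 3·0.052381 = 764 μs.

764 μs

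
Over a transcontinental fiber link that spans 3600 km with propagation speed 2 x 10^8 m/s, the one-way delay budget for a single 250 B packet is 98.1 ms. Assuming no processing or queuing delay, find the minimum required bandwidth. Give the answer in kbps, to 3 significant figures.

L = 2000 bits.
Propagation delay = 3600000 / 200000000 = 18 ms.
Transmission budget = 98.1 − 18 = 80.1 ms.
R ≥ L / t_tx = 2000 bits / 0.0801 s = 25.0 kbps.

25.0 kbps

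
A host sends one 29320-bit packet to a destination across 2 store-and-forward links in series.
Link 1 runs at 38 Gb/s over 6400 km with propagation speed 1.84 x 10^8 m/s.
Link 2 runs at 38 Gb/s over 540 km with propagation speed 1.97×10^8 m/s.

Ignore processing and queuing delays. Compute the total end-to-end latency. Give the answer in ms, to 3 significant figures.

Transmission delay per hop = L/R = 29320/38000000000 = 0.000771579 ms; 2 hops → 0.00154316 ms.
Propagation delays (d/s per hop): 34.7826, 2.74112 ms; sum = 37.5237 ms.
End-to-end = 37.5 ms.

37.5 ms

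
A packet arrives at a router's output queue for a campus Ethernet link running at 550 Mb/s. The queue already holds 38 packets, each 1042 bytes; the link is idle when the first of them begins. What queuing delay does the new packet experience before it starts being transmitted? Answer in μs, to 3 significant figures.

576 μs

Each queued packet: L/R = 8336/550000000 = 15.1564 μs.
38 queued → 575.942 μs.
Queuing delay = 576 μs.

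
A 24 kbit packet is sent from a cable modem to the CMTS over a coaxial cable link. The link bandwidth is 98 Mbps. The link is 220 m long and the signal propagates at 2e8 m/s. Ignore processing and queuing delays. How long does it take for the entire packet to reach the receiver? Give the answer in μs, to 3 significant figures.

246 μs

L = 24000 bits.
Transmission delay = L/R = 24000 / 98000000 = 244.898 μs.
Propagation delay = d/s = 220 m / 200000000 m/s = 1.1 μs.
Total = 246 μs.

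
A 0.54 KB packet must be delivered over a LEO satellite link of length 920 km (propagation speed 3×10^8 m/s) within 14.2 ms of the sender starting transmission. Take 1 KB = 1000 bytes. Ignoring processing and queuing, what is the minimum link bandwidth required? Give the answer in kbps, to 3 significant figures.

L = 4320 bits.
Propagation delay = 920000 / 300000000 = 3.06667 ms.
Transmission budget = 14.2 − 3.06667 = 11.1333 ms.
R ≥ L / t_tx = 4320 bits / 0.0111333 s = 388 kbps.

388 kbps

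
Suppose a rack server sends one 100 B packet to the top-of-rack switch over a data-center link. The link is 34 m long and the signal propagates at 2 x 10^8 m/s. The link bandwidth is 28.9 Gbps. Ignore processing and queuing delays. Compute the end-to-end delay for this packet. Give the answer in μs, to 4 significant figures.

L = 100 × 8 = 800 bits.
Transmission delay = L/R = 800 / 28900000000 = 0.0276817 μs.
Propagation delay = d/s = 34 m / 200000000 m/s = 0.17 μs.
Total = 0.1977 μs.

0.1977 μs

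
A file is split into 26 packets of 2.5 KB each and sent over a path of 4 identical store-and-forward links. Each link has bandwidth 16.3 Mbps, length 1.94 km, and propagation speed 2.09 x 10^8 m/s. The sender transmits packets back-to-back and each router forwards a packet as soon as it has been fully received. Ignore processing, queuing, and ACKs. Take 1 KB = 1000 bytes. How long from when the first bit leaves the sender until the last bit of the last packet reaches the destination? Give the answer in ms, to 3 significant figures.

35.6 ms

Per-hop transmission t_tx = L/R = 20000/16300000 = 1.22699 ms.
Per-hop propagation t_prop = 1940/209000000 = 0.0092823 ms.
Pipeline fill: first packet needs 4·t_tx to clear all hops; remaining 25 packets each add one t_tx.
Total = (4+26-1)·t_tx + 4·t_prop = 29·1.22699 + 4·0.0092823 = 35.6 ms.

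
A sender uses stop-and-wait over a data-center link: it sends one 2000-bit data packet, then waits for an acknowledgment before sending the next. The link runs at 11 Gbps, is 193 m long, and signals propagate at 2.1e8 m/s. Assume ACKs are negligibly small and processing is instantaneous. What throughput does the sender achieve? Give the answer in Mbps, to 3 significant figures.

990 Mbps

t_tx = L/R = 2000/11000000000 = 1.81818e-07 s.
t_prop = 193/210000000 = 9.19048e-07 s; RTT = 1.8381e-06 s.
Cycle = t_tx + RTT = 2.01991e-06 s.
Throughput = L / cycle = 2000 / 2.01991e-06 = 990 Mbps.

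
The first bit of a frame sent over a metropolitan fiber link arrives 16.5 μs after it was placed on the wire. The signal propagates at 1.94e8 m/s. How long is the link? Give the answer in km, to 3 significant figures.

3.20 km

d = s × t_prop = 194000000 × 1.65e-05 = 3.20 km.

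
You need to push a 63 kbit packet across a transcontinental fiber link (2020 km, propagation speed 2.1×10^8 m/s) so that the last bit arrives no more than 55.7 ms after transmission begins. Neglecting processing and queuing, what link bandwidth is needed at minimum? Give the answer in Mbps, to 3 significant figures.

Propagation delay = 2020000 / 210000000 = 9.61905 ms.
Transmission budget = 55.7 − 9.61905 = 46.081 ms.
R ≥ L / t_tx = 63000 bits / 0.046081 s = 1.37 Mbps.

1.37 Mbps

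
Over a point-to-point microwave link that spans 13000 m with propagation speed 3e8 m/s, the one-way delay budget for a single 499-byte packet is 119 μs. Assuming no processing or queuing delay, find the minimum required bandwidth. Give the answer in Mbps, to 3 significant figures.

L = 3992 bits.
Propagation delay = 13000 / 300000000 = 43.3333 μs.
Transmission budget = 119 − 43.3333 = 75.6667 μs.
R ≥ L / t_tx = 3992 bits / 7.56667e-05 s = 52.8 Mbps.

52.8 Mbps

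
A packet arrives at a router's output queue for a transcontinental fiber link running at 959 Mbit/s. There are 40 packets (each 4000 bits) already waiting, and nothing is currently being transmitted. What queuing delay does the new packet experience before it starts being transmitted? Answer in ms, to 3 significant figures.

0.167 ms

Each queued packet: L/R = 4000/959000000 = 0.00417101 ms.
40 queued → 0.16684 ms.
Queuing delay = 0.167 ms.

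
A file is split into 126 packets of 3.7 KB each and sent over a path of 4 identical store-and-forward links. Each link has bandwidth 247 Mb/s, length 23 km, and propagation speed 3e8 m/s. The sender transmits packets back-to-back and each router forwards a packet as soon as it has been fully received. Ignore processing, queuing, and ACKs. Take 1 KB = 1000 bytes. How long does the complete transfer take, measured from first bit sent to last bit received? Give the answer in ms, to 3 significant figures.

15.8 ms

Per-hop transmission t_tx = L/R = 29600/247000000 = 0.119838 ms.
Per-hop propagation t_prop = 23000/300000000 = 0.0766667 ms.
Pipeline fill: first packet needs 4·t_tx to clear all hops; remaining 125 packets each add one t_tx.
Total = (4+126-1)·t_tx + 4·t_prop = 129·0.119838 + 4·0.0766667 = 15.8 ms.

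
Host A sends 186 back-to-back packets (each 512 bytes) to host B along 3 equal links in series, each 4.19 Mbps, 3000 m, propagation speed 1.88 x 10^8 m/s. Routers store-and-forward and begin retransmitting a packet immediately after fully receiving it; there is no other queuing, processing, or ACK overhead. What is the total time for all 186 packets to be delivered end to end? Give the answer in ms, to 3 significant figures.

184 ms

Per-hop transmission t_tx = L/R = 4096/4.19e+06 = 0.977566 ms.
Per-hop propagation t_prop = 3000/188000000 = 0.0159574 ms.
Pipeline fill: first packet needs 3·t_tx to clear all hops; remaining 185 packets each add one t_tx.
Total = (3+186-1)·t_tx + 3·t_prop = 188·0.977566 + 3·0.0159574 = 184 ms.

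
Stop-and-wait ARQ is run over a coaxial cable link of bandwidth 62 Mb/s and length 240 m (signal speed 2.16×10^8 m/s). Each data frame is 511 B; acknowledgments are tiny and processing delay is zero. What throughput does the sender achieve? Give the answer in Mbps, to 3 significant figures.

60.0 Mbps

t_tx = L/R = 4088/62000000 = 6.59355e-05 s.
t_prop = 240/216000000 = 1.11111e-06 s; RTT = 2.22222e-06 s.
Cycle = t_tx + RTT = 6.81577e-05 s.
Throughput = L / cycle = 4088 / 6.81577e-05 = 60.0 Mbps.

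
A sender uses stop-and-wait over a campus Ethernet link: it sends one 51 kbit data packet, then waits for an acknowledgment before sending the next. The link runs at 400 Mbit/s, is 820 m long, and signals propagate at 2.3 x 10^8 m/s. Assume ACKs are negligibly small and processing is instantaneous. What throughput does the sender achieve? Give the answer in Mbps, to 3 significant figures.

t_tx = L/R = 51000/400000000 = 0.0001275 s.
t_prop = 820/2.3e+08 = 3.56522e-06 s; RTT = 7.13043e-06 s.
Cycle = t_tx + RTT = 0.00013463 s.
Throughput = L / cycle = 51000 / 0.00013463 = 379 Mbps.

379 Mbps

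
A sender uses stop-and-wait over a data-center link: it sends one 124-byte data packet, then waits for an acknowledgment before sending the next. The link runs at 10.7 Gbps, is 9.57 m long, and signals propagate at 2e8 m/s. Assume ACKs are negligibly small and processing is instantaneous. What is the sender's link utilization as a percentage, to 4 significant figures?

t_tx = L/R = 992/10700000000 = 9.27103e-08 s.
t_prop = 9.57/200000000 = 4.785e-08 s; RTT = 9.57e-08 s.
Cycle = t_tx + RTT = 1.8841e-07 s.
Utilization = t_tx / cycle = 9.27103e-08/1.8841e-07 = 49.21 %.

49.21 %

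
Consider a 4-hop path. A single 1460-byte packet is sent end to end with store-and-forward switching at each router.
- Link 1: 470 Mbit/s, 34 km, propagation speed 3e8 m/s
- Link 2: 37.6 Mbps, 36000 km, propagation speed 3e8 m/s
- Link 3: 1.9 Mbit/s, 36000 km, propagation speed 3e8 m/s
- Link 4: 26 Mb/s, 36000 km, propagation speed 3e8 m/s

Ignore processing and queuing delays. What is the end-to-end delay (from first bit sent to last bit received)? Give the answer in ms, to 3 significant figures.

L = 1460 × 8 = 11680 bits.
Transmission delays (L/R per hop): 0.0248511, 0.310638, 6.14737, 0.449231 ms; sum = 6.93209 ms.
Propagation delays (d/s per hop): 0.113333, 120, 120, 120 ms; sum = 360.113 ms.
End-to-end = 367 ms.

367 ms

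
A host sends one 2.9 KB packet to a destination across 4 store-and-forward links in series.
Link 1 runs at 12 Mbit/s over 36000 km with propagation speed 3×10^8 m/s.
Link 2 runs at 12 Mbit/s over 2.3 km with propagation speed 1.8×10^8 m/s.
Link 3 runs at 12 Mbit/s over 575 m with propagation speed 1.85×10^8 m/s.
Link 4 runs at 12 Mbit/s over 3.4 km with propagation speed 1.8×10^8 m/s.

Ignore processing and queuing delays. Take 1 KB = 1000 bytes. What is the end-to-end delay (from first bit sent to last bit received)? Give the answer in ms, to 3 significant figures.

L = 23200 bits.
Transmission delay per hop = L/R = 23200/12000000 = 1.93333 ms; 4 hops → 7.73333 ms.
Propagation delays (d/s per hop): 120, 0.0127778, 0.00310811, 0.0188889 ms; sum = 120.035 ms.
End-to-end = 128 ms.

128 ms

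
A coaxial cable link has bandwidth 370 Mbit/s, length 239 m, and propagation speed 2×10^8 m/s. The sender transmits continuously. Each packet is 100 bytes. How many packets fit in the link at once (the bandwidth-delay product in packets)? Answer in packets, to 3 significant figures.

0.553 packets

Propagation delay = 239 / 200000000 = 1.195e-06 s.
BDP = R × t_prop = 370000000 × 1.195e-06 = 442.15 bits.
In packets of 800 bits: 0.553 packets.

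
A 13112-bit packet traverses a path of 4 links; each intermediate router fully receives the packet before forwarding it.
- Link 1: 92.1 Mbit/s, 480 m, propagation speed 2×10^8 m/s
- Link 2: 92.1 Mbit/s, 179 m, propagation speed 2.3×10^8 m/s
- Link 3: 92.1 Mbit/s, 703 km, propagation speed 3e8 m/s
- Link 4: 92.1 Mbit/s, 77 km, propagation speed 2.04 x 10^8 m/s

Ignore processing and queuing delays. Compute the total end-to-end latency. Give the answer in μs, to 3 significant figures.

3290 μs

Transmission delay per hop = L/R = 13112/92100000 = 142.367 μs; 4 hops → 569.468 μs.
Propagation delays (d/s per hop): 2.4, 0.778261, 2343.33, 377.451 μs; sum = 2723.96 μs.
End-to-end = 3290 μs.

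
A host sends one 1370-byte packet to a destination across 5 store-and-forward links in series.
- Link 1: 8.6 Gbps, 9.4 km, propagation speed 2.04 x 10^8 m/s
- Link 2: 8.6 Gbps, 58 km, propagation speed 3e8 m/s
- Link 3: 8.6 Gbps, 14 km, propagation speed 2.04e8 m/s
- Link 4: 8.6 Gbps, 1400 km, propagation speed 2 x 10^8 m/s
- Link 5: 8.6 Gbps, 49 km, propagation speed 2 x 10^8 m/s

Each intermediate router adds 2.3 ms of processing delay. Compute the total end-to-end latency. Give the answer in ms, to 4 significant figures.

L = 1370 × 8 = 10960 bits.
Transmission delay per hop = L/R = 10960/8600000000 = 0.00127442 ms; 5 hops → 0.00637209 ms.
Propagation delays (d/s per hop): 0.0460784, 0.193333, 0.0686275, 7, 0.245 ms; sum = 7.55304 ms.
Processing at 4 router(s): 4 × 2.3 ms = 9.2 ms.
End-to-end = 16.76 ms.

16.76 ms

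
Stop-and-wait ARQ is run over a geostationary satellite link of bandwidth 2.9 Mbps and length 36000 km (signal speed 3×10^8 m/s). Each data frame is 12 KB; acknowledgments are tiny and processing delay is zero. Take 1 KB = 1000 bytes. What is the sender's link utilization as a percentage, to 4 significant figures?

t_tx = L/R = 96000/2900000 = 0.0331034 s.
t_prop = 36000000/300000000 = 0.12 s; RTT = 0.24 s.
Cycle = t_tx + RTT = 0.273103 s.
Utilization = t_tx / cycle = 0.0331034/0.273103 = 12.12 %.

12.12 %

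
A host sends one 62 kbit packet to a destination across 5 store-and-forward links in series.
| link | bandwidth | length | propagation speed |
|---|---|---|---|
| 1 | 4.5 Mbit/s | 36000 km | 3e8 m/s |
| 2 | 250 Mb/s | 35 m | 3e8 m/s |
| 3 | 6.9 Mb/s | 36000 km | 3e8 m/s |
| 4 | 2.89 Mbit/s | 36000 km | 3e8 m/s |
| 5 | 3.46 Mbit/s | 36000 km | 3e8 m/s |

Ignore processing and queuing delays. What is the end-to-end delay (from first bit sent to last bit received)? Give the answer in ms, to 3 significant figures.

542 ms

L = 62000 bits.
Transmission delays (L/R per hop): 13.7778, 0.248, 8.98551, 21.4533, 17.9191 ms; sum = 62.3836 ms.
Propagation delays (d/s per hop): 120, 0.000116667, 120, 120, 120 ms; sum = 480 ms.
End-to-end = 542 ms.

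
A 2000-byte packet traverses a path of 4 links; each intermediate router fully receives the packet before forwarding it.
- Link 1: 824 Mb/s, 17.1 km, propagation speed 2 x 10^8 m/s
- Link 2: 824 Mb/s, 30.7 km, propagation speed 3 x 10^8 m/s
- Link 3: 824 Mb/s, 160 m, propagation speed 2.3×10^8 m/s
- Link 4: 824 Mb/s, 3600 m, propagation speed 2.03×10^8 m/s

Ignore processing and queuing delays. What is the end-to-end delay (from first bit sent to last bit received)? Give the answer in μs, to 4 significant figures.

283.9 μs

L = 2000 × 8 = 16000 bits.
Transmission delay per hop = L/R = 16000/824000000 = 19.4175 μs; 4 hops → 77.6699 μs.
Propagation delays (d/s per hop): 85.5, 102.333, 0.695652, 17.734 μs; sum = 206.263 μs.
End-to-end = 283.9 μs.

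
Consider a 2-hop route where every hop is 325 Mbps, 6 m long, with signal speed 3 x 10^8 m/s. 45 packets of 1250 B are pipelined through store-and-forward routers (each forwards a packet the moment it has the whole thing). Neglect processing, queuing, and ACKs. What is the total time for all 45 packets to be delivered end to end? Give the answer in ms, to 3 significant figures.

1.42 ms

Per-hop transmission t_tx = L/R = 10000/325000000 = 0.0307692 ms.
Per-hop propagation t_prop = 6/300000000 = 2e-05 ms.
Pipeline fill: first packet needs 2·t_tx to clear all hops; remaining 44 packets each add one t_tx.
Total = (2+45-1)·t_tx + 2·t_prop = 46·0.0307692 + 2·2e-05 = 1.42 ms.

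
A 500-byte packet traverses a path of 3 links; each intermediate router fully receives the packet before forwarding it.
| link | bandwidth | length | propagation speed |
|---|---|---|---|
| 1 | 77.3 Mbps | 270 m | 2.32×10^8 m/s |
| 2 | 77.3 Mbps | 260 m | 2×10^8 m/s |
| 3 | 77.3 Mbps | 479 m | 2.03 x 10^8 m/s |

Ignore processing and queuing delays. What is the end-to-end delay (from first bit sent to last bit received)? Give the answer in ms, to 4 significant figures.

L = 500 × 8 = 4000 bits.
Transmission delay per hop = L/R = 4000/77300000 = 0.0517464 ms; 3 hops → 0.155239 ms.
Propagation delays (d/s per hop): 0.00116379, 0.0013, 0.00235961 ms; sum = 0.0048234 ms.
End-to-end = 0.1601 ms.

0.1601 ms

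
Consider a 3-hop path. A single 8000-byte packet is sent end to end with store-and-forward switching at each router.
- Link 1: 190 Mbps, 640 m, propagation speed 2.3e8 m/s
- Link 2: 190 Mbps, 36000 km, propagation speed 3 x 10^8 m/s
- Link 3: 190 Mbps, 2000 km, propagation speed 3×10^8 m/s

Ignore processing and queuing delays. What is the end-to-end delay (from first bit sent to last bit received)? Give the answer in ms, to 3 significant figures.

L = 8000 × 8 = 64000 bits.
Transmission delay per hop = L/R = 64000/190000000 = 0.336842 ms; 3 hops → 1.01053 ms.
Propagation delays (d/s per hop): 0.00278261, 120, 6.66667 ms; sum = 126.669 ms.
End-to-end = 128 ms.

128 ms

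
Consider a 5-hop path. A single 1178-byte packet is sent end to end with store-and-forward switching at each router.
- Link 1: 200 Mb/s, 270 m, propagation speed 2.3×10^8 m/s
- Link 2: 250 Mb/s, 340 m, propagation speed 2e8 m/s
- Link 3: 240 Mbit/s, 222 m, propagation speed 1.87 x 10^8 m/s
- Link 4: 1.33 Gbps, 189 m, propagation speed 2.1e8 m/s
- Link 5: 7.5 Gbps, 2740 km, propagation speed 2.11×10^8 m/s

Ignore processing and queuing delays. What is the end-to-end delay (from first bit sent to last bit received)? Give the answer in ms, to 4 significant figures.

13.12 ms

L = 1178 × 8 = 9424 bits.
Transmission delays (L/R per hop): 0.04712, 0.037696, 0.0392667, 0.00708571, 0.00125653 ms; sum = 0.132425 ms.
Propagation delays (d/s per hop): 0.00117391, 0.0017, 0.00118717, 0.0009, 12.9858 ms; sum = 12.9907 ms.
End-to-end = 13.12 ms.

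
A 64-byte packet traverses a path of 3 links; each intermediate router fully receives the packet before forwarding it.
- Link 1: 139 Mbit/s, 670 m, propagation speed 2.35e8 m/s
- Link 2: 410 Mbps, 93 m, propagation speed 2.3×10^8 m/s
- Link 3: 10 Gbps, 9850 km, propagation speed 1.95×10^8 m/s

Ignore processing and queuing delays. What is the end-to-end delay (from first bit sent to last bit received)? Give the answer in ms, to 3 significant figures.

L = 64 × 8 = 512 bits.
Transmission delays (L/R per hop): 0.00368345, 0.00124878, 5.12e-05 ms; sum = 0.00498343 ms.
Propagation delays (d/s per hop): 0.00285106, 0.000404348, 50.5128 ms; sum = 50.5161 ms.
End-to-end = 50.5 ms.

50.5 ms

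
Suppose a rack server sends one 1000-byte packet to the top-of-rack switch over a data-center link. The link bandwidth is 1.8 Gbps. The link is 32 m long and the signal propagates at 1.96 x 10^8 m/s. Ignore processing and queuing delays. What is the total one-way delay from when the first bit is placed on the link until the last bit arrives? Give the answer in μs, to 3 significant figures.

4.61 μs

L = 1000 × 8 = 8000 bits.
Transmission delay = L/R = 8000 / 1800000000 = 4.44444 μs.
Propagation delay = d/s = 32 m / 196000000 m/s = 0.163265 μs.
Total = 4.61 μs.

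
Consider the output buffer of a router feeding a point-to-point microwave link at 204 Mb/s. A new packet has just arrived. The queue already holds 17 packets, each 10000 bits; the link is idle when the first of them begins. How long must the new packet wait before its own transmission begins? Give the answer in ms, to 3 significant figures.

0.833 ms

Each queued packet: L/R = 10000/204000000 = 0.0490196 ms.
17 queued → 0.833333 ms.
Queuing delay = 0.833 ms.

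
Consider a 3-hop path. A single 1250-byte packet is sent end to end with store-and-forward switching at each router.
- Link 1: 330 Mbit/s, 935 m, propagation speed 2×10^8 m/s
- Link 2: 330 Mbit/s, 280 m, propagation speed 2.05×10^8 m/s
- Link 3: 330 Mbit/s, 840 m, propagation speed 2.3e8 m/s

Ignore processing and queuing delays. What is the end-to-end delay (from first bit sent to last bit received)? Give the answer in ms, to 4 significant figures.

L = 1250 × 8 = 10000 bits.
Transmission delay per hop = L/R = 10000/330000000 = 0.030303 ms; 3 hops → 0.0909091 ms.
Propagation delays (d/s per hop): 0.004675, 0.00136585, 0.00365217 ms; sum = 0.00969303 ms.
End-to-end = 0.1006 ms.

0.1006 ms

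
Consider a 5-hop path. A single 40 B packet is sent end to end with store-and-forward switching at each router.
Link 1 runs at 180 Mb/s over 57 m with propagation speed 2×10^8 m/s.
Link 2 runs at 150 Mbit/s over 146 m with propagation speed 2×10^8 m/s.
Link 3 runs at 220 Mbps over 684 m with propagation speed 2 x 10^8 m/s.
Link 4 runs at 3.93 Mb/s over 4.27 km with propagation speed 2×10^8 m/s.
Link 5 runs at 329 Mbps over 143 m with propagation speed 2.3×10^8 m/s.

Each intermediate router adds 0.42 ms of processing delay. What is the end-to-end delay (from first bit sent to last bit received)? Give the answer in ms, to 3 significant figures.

1.79 ms

L = 40 × 8 = 320 bits.
Transmission delays (L/R per hop): 0.00177778, 0.00213333, 0.00145455, 0.0814249, 0.000972644 ms; sum = 0.0877632 ms.
Propagation delays (d/s per hop): 0.000285, 0.00073, 0.00342, 0.02135, 0.000621739 ms; sum = 0.0264067 ms.
Processing at 4 router(s): 4 × 0.42 ms = 1.68 ms.
End-to-end = 1.79 ms.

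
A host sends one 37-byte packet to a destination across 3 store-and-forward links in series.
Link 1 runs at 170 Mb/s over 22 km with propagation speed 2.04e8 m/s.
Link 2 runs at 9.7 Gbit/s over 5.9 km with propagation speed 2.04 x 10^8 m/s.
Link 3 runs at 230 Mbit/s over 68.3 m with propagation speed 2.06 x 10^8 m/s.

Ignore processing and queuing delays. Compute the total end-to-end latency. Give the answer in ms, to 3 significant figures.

0.140 ms

L = 37 × 8 = 296 bits.
Transmission delays (L/R per hop): 0.00174118, 3.05155e-05, 0.00128696 ms; sum = 0.00305865 ms.
Propagation delays (d/s per hop): 0.107843, 0.0289216, 0.000331553 ms; sum = 0.137096 ms.
End-to-end = 0.140 ms.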